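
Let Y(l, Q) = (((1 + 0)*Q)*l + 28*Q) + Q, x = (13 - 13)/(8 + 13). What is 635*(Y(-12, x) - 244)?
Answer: -154940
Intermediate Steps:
x = 0 (x = 0/21 = 0*(1/21) = 0)
Y(l, Q) = 29*Q + Q*l (Y(l, Q) = ((1*Q)*l + 28*Q) + Q = (Q*l + 28*Q) + Q = (28*Q + Q*l) + Q = 29*Q + Q*l)
635*(Y(-12, x) - 244) = 635*(0*(29 - 12) - 244) = 635*(0*17 - 244) = 635*(0 - 244) = 635*(-244) = -154940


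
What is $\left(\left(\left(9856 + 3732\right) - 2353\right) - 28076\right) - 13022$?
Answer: $-29863$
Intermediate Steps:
$\left(\left(\left(9856 + 3732\right) - 2353\right) - 28076\right) - 13022 = \left(\left(13588 - 2353\right) - 28076\right) - 13022 = \left(11235 - 28076\right) - 13022 = -16841 - 13022 = -29863$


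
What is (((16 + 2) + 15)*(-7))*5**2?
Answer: -5775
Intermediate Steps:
(((16 + 2) + 15)*(-7))*5**2 = ((18 + 15)*(-7))*25 = (33*(-7))*25 = -231*25 = -5775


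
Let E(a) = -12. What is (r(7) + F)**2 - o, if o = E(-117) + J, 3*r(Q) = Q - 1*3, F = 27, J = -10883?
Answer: 105280/9 ≈ 11698.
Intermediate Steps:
r(Q) = -1 + Q/3 (r(Q) = (Q - 1*3)/3 = (Q - 3)/3 = (-3 + Q)/3 = -1 + Q/3)
o = -10895 (o = -12 - 10883 = -10895)
(r(7) + F)**2 - o = ((-1 + (1/3)*7) + 27)**2 - 1*(-10895) = ((-1 + 7/3) + 27)**2 + 10895 = (4/3 + 27)**2 + 10895 = (85/3)**2 + 10895 = 7225/9 + 10895 = 105280/9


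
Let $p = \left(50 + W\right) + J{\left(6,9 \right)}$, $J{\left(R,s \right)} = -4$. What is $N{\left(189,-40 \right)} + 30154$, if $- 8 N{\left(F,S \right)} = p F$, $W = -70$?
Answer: $30721$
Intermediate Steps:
$p = -24$ ($p = \left(50 - 70\right) - 4 = -20 - 4 = -24$)
$N{\left(F,S \right)} = 3 F$ ($N{\left(F,S \right)} = - \frac{\left(-24\right) F}{8} = 3 F$)
$N{\left(189,-40 \right)} + 30154 = 3 \cdot 189 + 30154 = 567 + 30154 = 30721$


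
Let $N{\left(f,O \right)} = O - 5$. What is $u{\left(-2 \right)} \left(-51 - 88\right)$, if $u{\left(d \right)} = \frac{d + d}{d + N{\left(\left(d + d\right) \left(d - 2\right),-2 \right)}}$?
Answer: $- \frac{556}{9} \approx -61.778$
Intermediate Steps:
$N{\left(f,O \right)} = -5 + O$
$u{\left(d \right)} = \frac{2 d}{-7 + d}$ ($u{\left(d \right)} = \frac{d + d}{d - 7} = \frac{2 d}{d - 7} = \frac{2 d}{-7 + d}$)
$u{\left(-2 \right)} \left(-51 - 88\right) = 2 \left(-2\right) \frac{1}{-7 - 2} \left(-51 - 88\right) = 2 \left(-2\right) \frac{1}{-9} \left(-139\right) = 2 \left(-2\right) \left(- \frac{1}{9}\right) \left(-139\right) = \frac{4}{9} \left(-139\right) = - \frac{556}{9}$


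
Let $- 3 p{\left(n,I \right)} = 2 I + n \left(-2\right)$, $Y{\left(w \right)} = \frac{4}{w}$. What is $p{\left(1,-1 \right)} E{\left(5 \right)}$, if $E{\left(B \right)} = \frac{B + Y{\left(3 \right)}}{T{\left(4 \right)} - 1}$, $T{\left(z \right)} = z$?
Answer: $\frac{76}{27} \approx 2.8148$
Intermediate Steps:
$p{\left(n,I \right)} = - \frac{2 I}{3} + \frac{2 n}{3}$ ($p{\left(n,I \right)} = - \frac{2 I + n \left(-2\right)}{3} = - \frac{2 I - 2 n}{3} = - \frac{- 2 n + 2 I}{3} = - \frac{2 I}{3} + \frac{2 n}{3}$)
$E{\left(B \right)} = \frac{4}{9} + \frac{B}{3}$ ($E{\left(B \right)} = \frac{B + \frac{4}{3}}{4 - 1} = \frac{B + 4 \cdot \frac{1}{3}}{3} = \left(B + \frac{4}{3}\right) \frac{1}{3} = \left(\frac{4}{3} + B\right) \frac{1}{3} = \frac{4}{9} + \frac{B}{3}$)
$p{\left(1,-1 \right)} E{\left(5 \right)} = \left(\left(- \frac{2}{3}\right) \left(-1\right) + \frac{2}{3} \cdot 1\right) \left(\frac{4}{9} + \frac{1}{3} \cdot 5\right) = \left(\frac{2}{3} + \frac{2}{3}\right) \left(\frac{4}{9} + \frac{5}{3}\right) = \frac{4}{3} \cdot \frac{19}{9} = \frac{76}{27}$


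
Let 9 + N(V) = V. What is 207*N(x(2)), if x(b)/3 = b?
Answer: -621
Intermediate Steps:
x(b) = 3*b
N(V) = -9 + V
207*N(x(2)) = 207*(-9 + 3*2) = 207*(-9 + 6) = 207*(-3) = -621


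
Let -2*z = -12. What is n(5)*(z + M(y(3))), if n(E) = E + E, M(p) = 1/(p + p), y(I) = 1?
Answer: 65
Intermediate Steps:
M(p) = 1/(2*p)
z = 6 (z = -½*(-12) = 6)
n(E) = 2*E
n(5)*(z + M(y(3))) = (2*5)*(6 + (½)/1) = 10*(6 + (½)*1) = 10*(6 + ½) = 10*(13/2) = 65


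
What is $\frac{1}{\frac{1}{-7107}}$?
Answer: $-7107$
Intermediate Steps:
$\frac{1}{\frac{1}{-7107}} = \frac{1}{- \frac{1}{7107}} = -7107$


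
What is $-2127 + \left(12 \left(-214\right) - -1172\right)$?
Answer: $-3523$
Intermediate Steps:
$-2127 + \left(12 \left(-214\right) - -1172\right) = -2127 + \left(-2568 + 1172\right) = -2127 - 1396 = -3523$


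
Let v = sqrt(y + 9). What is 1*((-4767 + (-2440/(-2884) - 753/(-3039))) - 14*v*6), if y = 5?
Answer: -3480889190/730373 - 84*sqrt(14) ≈ -5080.2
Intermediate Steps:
v = sqrt(14) (v = sqrt(5 + 9) = sqrt(14) ≈ 3.7417)
1*((-4767 + (-2440/(-2884) - 753/(-3039))) - 14*v*6) = 1*((-4767 + (-2440/(-2884) - 753/(-3039))) - 14*sqrt(14)*6) = 1*((-4767 + (-2440*(-1/2884) - 753*(-1/3039))) - 84*sqrt(14)) = 1*((-4767 + (610/721 + 251/1013)) - 84*sqrt(14)) = 1*((-4767 + 798901/730373) - 84*sqrt(14)) = 1*(-3480889190/730373 - 84*sqrt(14)) = -3480889190/730373 - 84*sqrt(14)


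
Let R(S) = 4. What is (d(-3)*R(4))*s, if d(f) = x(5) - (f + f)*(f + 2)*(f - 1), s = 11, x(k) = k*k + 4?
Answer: 2332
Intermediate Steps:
x(k) = 4 + k**2 (x(k) = k**2 + 4 = 4 + k**2)
d(f) = 29 - 2*f*(-1 + f)*(2 + f) (d(f) = (4 + 5**2) - (f + f)*(f + 2)*(f - 1) = (4 + 25) - (2*f)*(2 + f)*(-1 + f) = 29 - 2*f*(2 + f)*(-1 + f) = 29 - 2*f*(-1 + f)*(2 + f))
(d(-3)*R(4))*s = ((29 - 2*(-3)**2 - 2*(-3)**3 + 4*(-3))*4)*11 = ((29 - 2*9 - 2*(-27) - 12)*4)*11 = ((29 - 18 + 54 - 12)*4)*11 = (53*4)*11 = 212*11 = 2332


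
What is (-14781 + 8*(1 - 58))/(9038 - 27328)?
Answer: 15237/18290 ≈ 0.83308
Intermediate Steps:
(-14781 + 8*(1 - 58))/(9038 - 27328) = (-14781 + 8*(-57))/(-18290) = (-14781 - 456)*(-1/18290) = -15237*(-1/18290) = 15237/18290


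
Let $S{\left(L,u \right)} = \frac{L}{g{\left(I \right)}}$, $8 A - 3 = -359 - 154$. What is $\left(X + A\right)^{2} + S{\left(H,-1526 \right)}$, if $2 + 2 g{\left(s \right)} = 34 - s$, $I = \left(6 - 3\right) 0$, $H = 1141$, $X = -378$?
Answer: $\frac{1561715}{8} \approx 1.9521 \cdot 10^{5}$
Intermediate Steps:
$A = - \frac{255}{4}$ ($A = \frac{3}{8} + \frac{-359 - 154}{8} = \frac{3}{8} + \frac{1}{8} \left(-513\right) = \frac{3}{8} - \frac{513}{8} = - \frac{255}{4} \approx -63.75$)
$I = 0$ ($I = 3 \cdot 0 = 0$)
$g{\left(s \right)} = 16 - \frac{s}{2}$ ($g{\left(s \right)} = -1 + \frac{34 - s}{2} = -1 - \left(-17 + \frac{s}{2}\right) = 16 - \frac{s}{2}$)
$S{\left(L,u \right)} = \frac{L}{16}$ ($S{\left(L,u \right)} = \frac{L}{16 - 0} = \frac{L}{16 + 0} = \frac{L}{16}$)
$\left(X + A\right)^{2} + S{\left(H,-1526 \right)} = \left(-378 - \frac{255}{4}\right)^{2} + \frac{1}{16} \cdot 1141 = \left(- \frac{1767}{4}\right)^{2} + \frac{1141}{16} = \frac{3122289}{16} + \frac{1141}{16} = \frac{1561715}{8}$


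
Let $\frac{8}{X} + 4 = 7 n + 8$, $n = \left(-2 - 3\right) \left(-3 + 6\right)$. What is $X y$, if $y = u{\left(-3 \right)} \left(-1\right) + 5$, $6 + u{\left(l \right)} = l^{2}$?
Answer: $- \frac{16}{101} \approx -0.15842$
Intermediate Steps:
$u{\left(l \right)} = -6 + l^{2}$
$n = -15$ ($n = \left(-5\right) 3 = -15$)
$y = 2$ ($y = \left(-6 + \left(-3\right)^{2}\right) \left(-1\right) + 5 = \left(-6 + 9\right) \left(-1\right) + 5 = 3 \left(-1\right) + 5 = -3 + 5 = 2$)
$X = - \frac{8}{101}$ ($X = \frac{8}{-4 + \left(7 \left(-15\right) + 8\right)} = \frac{8}{-4 + \left(-105 + 8\right)} = \frac{8}{-4 - 97} = \frac{8}{-101} = 8 \left(- \frac{1}{101}\right) = - \frac{8}{101} \approx -0.079208$)
$X y = \left(- \frac{8}{101}\right) 2 = - \frac{16}{101}$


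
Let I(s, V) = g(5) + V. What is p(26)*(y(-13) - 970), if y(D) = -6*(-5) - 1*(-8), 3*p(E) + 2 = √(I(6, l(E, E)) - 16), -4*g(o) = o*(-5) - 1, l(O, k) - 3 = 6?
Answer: 1864/3 - 466*I*√2/3 ≈ 621.33 - 219.67*I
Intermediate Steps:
l(O, k) = 9 (l(O, k) = 3 + 6 = 9)
g(o) = ¼ + 5*o/4 (g(o) = -(o*(-5) - 1)/4 = -(-5*o - 1)/4 = -(-1 - 5*o)/4 = ¼ + 5*o/4)
I(s, V) = 13/2 + V (I(s, V) = (¼ + (5/4)*5) + V = (¼ + 25/4) + V = 13/2 + V)
p(E) = -⅔ + I*√2/6 (p(E) = -⅔ + √((13/2 + 9) - 16)/3 = -⅔ + √(31/2 - 16)/3 = -⅔ + √(-½)/3 = -⅔ + (I*√2/2)/3 = -⅔ + I*√2/6)
y(D) = 38 (y(D) = 30 + 8 = 38)
p(26)*(y(-13) - 970) = (-⅔ + I*√2/6)*(38 - 970) = (-⅔ + I*√2/6)*(-932) = 1864/3 - 466*I*√2/3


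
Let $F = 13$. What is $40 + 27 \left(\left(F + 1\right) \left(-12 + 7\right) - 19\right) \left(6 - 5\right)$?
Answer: $-2363$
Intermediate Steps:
$40 + 27 \left(\left(F + 1\right) \left(-12 + 7\right) - 19\right) \left(6 - 5\right) = 40 + 27 \left(\left(13 + 1\right) \left(-12 + 7\right) - 19\right) \left(6 - 5\right) = 40 + 27 \left(14 \left(-5\right) - 19\right) 1 = 40 + 27 \left(-70 - 19\right) 1 = 40 + 27 \left(\left(-89\right) 1\right) = 40 + 27 \left(-89\right) = 40 - 2403 = -2363$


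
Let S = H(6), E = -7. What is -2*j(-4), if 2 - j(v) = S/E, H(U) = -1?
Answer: -26/7 ≈ -3.7143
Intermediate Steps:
S = -1
j(v) = 13/7 (j(v) = 2 - (-1)/(-7) = 2 - (-1)*(-1)/7 = 2 - 1*⅐ = 2 - ⅐ = 13/7)
-2*j(-4) = -2*13/7 = -26/7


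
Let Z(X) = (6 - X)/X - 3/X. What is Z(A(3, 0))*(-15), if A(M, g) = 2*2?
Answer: 15/4 ≈ 3.7500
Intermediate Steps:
A(M, g) = 4
Z(X) = -3/X + (6 - X)/X (Z(X) = (6 - X)/X - 3/X = -3/X + (6 - X)/X)
Z(A(3, 0))*(-15) = ((3 - 1*4)/4)*(-15) = ((3 - 4)/4)*(-15) = ((¼)*(-1))*(-15) = -¼*(-15) = 15/4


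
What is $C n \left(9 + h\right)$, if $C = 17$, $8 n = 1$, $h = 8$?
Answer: $\frac{289}{8} \approx 36.125$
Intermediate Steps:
$n = \frac{1}{8}$ ($n = \frac{1}{8} \cdot 1 = \frac{1}{8} \approx 0.125$)
$C n \left(9 + h\right) = 17 \frac{9 + 8}{8} = 17 \cdot \frac{1}{8} \cdot 17 = 17 \cdot \frac{17}{8} = \frac{289}{8}$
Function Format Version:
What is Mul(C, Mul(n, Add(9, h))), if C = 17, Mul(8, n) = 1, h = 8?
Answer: Rational(289, 8) ≈ 36.125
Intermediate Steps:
n = Rational(1, 8) (n = Mul(Rational(1, 8), 1) = Rational(1, 8) ≈ 0.12500)
Mul(C, Mul(n, Add(9, h))) = Mul(17, Mul(Rational(1, 8), Add(9, 8))) = Mul(17, Mul(Rational(1, 8), 17)) = Mul(17, Rational(17, 8)) = Rational(289, 8)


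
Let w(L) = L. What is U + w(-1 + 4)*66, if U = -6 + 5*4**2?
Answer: 272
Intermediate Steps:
U = 74 (U = -6 + 5*16 = -6 + 80 = 74)
U + w(-1 + 4)*66 = 74 + (-1 + 4)*66 = 74 + 3*66 = 74 + 198 = 272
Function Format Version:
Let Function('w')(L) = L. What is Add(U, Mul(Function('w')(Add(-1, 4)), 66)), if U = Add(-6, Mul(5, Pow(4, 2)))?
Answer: 272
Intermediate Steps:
U = 74 (U = Add(-6, Mul(5, 16)) = Add(-6, 80) = 74)
Add(U, Mul(Function('w')(Add(-1, 4)), 66)) = Add(74, Mul(Add(-1, 4), 66)) = Add(74, Mul(3, 66)) = Add(74, 198) = 272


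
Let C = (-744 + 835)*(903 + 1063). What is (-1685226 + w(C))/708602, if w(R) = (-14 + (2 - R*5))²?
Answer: 400101852269/354301 ≈ 1.1293e+6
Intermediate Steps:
C = 178906 (C = 91*1966 = 178906)
w(R) = (-12 - 5*R)² (w(R) = (-14 + (2 - 5*R))² = (-12 - 5*R)²)
(-1685226 + w(C))/708602 = (-1685226 + (12 + 5*178906)²)/708602 = (-1685226 + (12 + 894530)²)*(1/708602) = (-1685226 + 894542²)*(1/708602) = (-1685226 + 800205389764)*(1/708602) = 800203704538*(1/708602) = 400101852269/354301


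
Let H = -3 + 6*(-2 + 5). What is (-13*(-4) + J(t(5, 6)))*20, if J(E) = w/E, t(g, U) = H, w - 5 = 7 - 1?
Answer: 3164/3 ≈ 1054.7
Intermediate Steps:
H = 15 (H = -3 + 6*3 = -3 + 18 = 15)
w = 11 (w = 5 + (7 - 1) = 5 + 6 = 11)
t(g, U) = 15
J(E) = 11/E
(-13*(-4) + J(t(5, 6)))*20 = (-13*(-4) + 11/15)*20 = (52 + 11*(1/15))*20 = (52 + 11/15)*20 = (791/15)*20 = 3164/3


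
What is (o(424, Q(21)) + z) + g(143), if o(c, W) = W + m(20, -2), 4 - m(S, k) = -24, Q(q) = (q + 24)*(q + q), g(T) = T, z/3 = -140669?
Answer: -419946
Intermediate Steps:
z = -422007 (z = 3*(-140669) = -422007)
Q(q) = 2*q*(24 + q) (Q(q) = (24 + q)*(2*q) = 2*q*(24 + q))
m(S, k) = 28 (m(S, k) = 4 - 1*(-24) = 4 + 24 = 28)
o(c, W) = 28 + W (o(c, W) = W + 28 = 28 + W)
(o(424, Q(21)) + z) + g(143) = ((28 + 2*21*(24 + 21)) - 422007) + 143 = ((28 + 2*21*45) - 422007) + 143 = ((28 + 1890) - 422007) + 143 = (1918 - 422007) + 143 = -420089 + 143 = -419946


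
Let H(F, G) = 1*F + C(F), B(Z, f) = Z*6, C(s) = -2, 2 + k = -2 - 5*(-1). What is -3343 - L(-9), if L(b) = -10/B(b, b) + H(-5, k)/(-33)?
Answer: -992989/297 ≈ -3343.4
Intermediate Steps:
k = 1 (k = -2 + (-2 - 5*(-1)) = -2 + (-2 + 5) = -2 + 3 = 1)
B(Z, f) = 6*Z
H(F, G) = -2 + F (H(F, G) = 1*F - 2 = F - 2 = -2 + F)
L(b) = 7/33 - 5/(3*b) (L(b) = -10*1/(6*b) + (-2 - 5)/(-33) = -5/(3*b) - 7*(-1/33) = -5/(3*b) + 7/33 = 7/33 - 5/(3*b))
-3343 - L(-9) = -3343 - (-55 + 7*(-9))/(33*(-9)) = -3343 - (-1)*(-55 - 63)/(33*9) = -3343 - (-1)*(-118)/(33*9) = -3343 - 1*118/297 = -3343 - 118/297 = -992989/297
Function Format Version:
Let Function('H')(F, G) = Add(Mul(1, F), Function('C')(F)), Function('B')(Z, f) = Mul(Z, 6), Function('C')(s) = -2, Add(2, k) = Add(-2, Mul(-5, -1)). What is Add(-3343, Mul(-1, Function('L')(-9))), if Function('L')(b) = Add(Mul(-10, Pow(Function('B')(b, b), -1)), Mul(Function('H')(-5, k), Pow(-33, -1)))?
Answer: Rational(-992989, 297) ≈ -3343.4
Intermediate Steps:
k = 1 (k = Add(-2, Add(-2, Mul(-5, -1))) = Add(-2, Add(-2, 5)) = Add(-2, 3) = 1)
Function('B')(Z, f) = Mul(6, Z)
Function('H')(F, G) = Add(-2, F) (Function('H')(F, G) = Add(Mul(1, F), -2) = Add(F, -2) = Add(-2, F))
Function('L')(b) = Add(Rational(7, 33), Mul(Rational(-5, 3), Pow(b, -1))) (Function('L')(b) = Add(Mul(-10, Pow(Mul(6, b), -1)), Mul(Add(-2, -5), Pow(-33, -1))) = Add(Mul(-10, Mul(Rational(1, 6), Pow(b, -1))), Mul(-7, Rational(-1, 33))) = Add(Mul(Rational(-5, 3), Pow(b, -1)), Rational(7, 33)) = Add(Rational(7, 33), Mul(Rational(-5, 3), Pow(b, -1))))
Add(-3343, Mul(-1, Function('L')(-9))) = Add(-3343, Mul(-1, Mul(Rational(1, 33), Pow(-9, -1), Add(-55, Mul(7, -9))))) = Add(-3343, Mul(-1, Mul(Rational(1, 33), Rational(-1, 9), Add(-55, -63)))) = Add(-3343, Mul(-1, Mul(Rational(1, 33), Rational(-1, 9), -118))) = Add(-3343, Mul(-1, Rational(118, 297))) = Add(-3343, Rational(-118, 297)) = Rational(-992989, 297)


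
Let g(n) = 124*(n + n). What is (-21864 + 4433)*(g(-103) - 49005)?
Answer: 1299463619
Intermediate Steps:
g(n) = 248*n (g(n) = 124*(2*n) = 248*n)
(-21864 + 4433)*(g(-103) - 49005) = (-21864 + 4433)*(248*(-103) - 49005) = -17431*(-25544 - 49005) = -17431*(-74549) = 1299463619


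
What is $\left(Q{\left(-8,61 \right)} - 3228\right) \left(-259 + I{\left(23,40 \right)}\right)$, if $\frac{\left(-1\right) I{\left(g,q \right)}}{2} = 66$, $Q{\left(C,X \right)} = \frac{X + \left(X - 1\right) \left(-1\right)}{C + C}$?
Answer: $\frac{20194759}{16} \approx 1.2622 \cdot 10^{6}$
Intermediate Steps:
$Q{\left(C,X \right)} = \frac{1}{2 C}$ ($Q{\left(C,X \right)} = \frac{X + \left(-1 + X\right) \left(-1\right)}{2 C} = \left(X - \left(-1 + X\right)\right) \frac{1}{2 C} = 1 \frac{1}{2 C} = \frac{1}{2 C}$)
$I{\left(g,q \right)} = -132$ ($I{\left(g,q \right)} = \left(-2\right) 66 = -132$)
$\left(Q{\left(-8,61 \right)} - 3228\right) \left(-259 + I{\left(23,40 \right)}\right) = \left(\frac{1}{2 \left(-8\right)} - 3228\right) \left(-259 - 132\right) = \left(\frac{1}{2} \left(- \frac{1}{8}\right) - 3228\right) \left(-391\right) = \left(- \frac{1}{16} - 3228\right) \left(-391\right) = \left(- \frac{51649}{16}\right) \left(-391\right) = \frac{20194759}{16}$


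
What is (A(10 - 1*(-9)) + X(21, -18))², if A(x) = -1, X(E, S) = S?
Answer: 361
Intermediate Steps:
(A(10 - 1*(-9)) + X(21, -18))² = (-1 - 18)² = (-19)² = 361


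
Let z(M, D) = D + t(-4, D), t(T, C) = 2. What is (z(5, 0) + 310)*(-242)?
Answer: -75504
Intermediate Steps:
z(M, D) = 2 + D (z(M, D) = D + 2 = 2 + D)
(z(5, 0) + 310)*(-242) = ((2 + 0) + 310)*(-242) = (2 + 310)*(-242) = 312*(-242) = -75504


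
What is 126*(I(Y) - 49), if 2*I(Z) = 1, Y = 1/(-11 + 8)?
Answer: -6111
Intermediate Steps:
Y = -⅓ (Y = 1/(-3) = -⅓ ≈ -0.33333)
I(Z) = ½ (I(Z) = (½)*1 = ½)
126*(I(Y) - 49) = 126*(½ - 49) = 126*(-97/2) = -6111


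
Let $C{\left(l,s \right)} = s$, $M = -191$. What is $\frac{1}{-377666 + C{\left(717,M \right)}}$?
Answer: $- \frac{1}{377857} \approx -2.6465 \cdot 10^{-6}$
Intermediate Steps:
$\frac{1}{-377666 + C{\left(717,M \right)}} = \frac{1}{-377666 - 191} = \frac{1}{-377857} = - \frac{1}{377857}$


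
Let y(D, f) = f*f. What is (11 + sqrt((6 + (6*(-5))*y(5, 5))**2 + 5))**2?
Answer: (11 + sqrt(553541))**2 ≈ 5.7003e+5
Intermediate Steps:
y(D, f) = f**2
(11 + sqrt((6 + (6*(-5))*y(5, 5))**2 + 5))**2 = (11 + sqrt((6 + (6*(-5))*5**2)**2 + 5))**2 = (11 + sqrt((6 - 30*25)**2 + 5))**2 = (11 + sqrt((6 - 750)**2 + 5))**2 = (11 + sqrt((-744)**2 + 5))**2 = (11 + sqrt(553536 + 5))**2 = (11 + sqrt(553541))**2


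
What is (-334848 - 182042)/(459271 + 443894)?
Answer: -103378/180633 ≈ -0.57231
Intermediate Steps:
(-334848 - 182042)/(459271 + 443894) = -516890/903165 = -516890*1/903165 = -103378/180633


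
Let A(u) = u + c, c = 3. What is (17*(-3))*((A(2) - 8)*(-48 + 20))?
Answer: -4284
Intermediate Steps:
A(u) = 3 + u (A(u) = u + 3 = 3 + u)
(17*(-3))*((A(2) - 8)*(-48 + 20)) = (17*(-3))*(((3 + 2) - 8)*(-48 + 20)) = -51*(5 - 8)*(-28) = -(-153)*(-28) = -51*84 = -4284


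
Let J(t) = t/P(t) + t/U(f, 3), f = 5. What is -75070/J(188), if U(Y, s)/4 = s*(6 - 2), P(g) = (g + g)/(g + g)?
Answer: -900840/2303 ≈ -391.16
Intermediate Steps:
P(g) = 1 (P(g) = (2*g)/((2*g)) = (2*g)*(1/(2*g)) = 1)
U(Y, s) = 16*s (U(Y, s) = 4*(s*(6 - 2)) = 4*(s*4) = 4*(4*s) = 16*s)
J(t) = 49*t/48 (J(t) = t/1 + t/((16*3)) = t*1 + t/48 = t + t*(1/48) = t + t/48 = 49*t/48)
-75070/J(188) = -75070/((49/48)*188) = -75070/2303/12 = -75070*12/2303 = -900840/2303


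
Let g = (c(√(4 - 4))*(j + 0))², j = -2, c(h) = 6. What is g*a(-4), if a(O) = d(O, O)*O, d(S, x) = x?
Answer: 2304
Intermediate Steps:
a(O) = O² (a(O) = O*O = O²)
g = 144 (g = (6*(-2 + 0))² = (6*(-2))² = (-12)² = 144)
g*a(-4) = 144*(-4)² = 144*16 = 2304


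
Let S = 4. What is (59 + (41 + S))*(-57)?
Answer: -5928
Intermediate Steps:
(59 + (41 + S))*(-57) = (59 + (41 + 4))*(-57) = (59 + 45)*(-57) = 104*(-57) = -5928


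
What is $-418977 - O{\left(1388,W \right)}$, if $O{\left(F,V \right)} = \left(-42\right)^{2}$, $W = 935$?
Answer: $-420741$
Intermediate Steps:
$O{\left(F,V \right)} = 1764$
$-418977 - O{\left(1388,W \right)} = -418977 - 1764 = -420741$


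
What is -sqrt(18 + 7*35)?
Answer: -sqrt(263) ≈ -16.217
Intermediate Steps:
-sqrt(18 + 7*35) = -sqrt(18 + 245) = -sqrt(263)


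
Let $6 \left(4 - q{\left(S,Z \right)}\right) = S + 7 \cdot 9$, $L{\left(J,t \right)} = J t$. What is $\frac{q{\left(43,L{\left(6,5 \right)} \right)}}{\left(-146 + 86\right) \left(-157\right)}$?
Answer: $- \frac{41}{28260} \approx -0.0014508$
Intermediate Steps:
$q{\left(S,Z \right)} = - \frac{13}{2} - \frac{S}{6}$ ($q{\left(S,Z \right)} = 4 - \frac{S + 7 \cdot 9}{6} = 4 - \frac{S + 63}{6} = 4 - \frac{63 + S}{6} = 4 - \left(\frac{21}{2} + \frac{S}{6}\right) = - \frac{13}{2} - \frac{S}{6}$)
$\frac{q{\left(43,L{\left(6,5 \right)} \right)}}{\left(-146 + 86\right) \left(-157\right)} = \frac{- \frac{13}{2} - \frac{43}{6}}{\left(-146 + 86\right) \left(-157\right)} = \frac{- \frac{13}{2} - \frac{43}{6}}{\left(-60\right) \left(-157\right)} = - \frac{41}{3 \cdot 9420} = \left(- \frac{41}{3}\right) \frac{1}{9420} = - \frac{41}{28260}$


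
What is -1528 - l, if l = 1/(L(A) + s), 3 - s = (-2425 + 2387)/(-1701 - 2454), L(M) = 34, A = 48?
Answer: -234853171/153697 ≈ -1528.0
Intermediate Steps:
s = 12427/4155 (s = 3 - (-2425 + 2387)/(-1701 - 2454) = 3 - (-38)/(-4155) = 3 - (-38)*(-1)/4155 = 3 - 1*38/4155 = 3 - 38/4155 = 12427/4155 ≈ 2.9909)
l = 4155/153697 (l = 1/(34 + 12427/4155) = 1/(153697/4155) = 4155/153697 ≈ 0.027034)
-1528 - l = -1528 - 1*4155/153697 = -1528 - 4155/153697 = -234853171/153697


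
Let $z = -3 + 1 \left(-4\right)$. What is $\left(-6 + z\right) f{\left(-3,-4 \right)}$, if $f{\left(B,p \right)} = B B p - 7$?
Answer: $559$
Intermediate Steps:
$f{\left(B,p \right)} = -7 + p B^{2}$ ($f{\left(B,p \right)} = B^{2} p - 7 = p B^{2} - 7 = -7 + p B^{2}$)
$z = -7$ ($z = -3 - 4 = -7$)
$\left(-6 + z\right) f{\left(-3,-4 \right)} = \left(-6 - 7\right) \left(-7 - 4 \left(-3\right)^{2}\right) = - 13 \left(-7 - 36\right) = \left(-13\right) \left(-43\right) = 559$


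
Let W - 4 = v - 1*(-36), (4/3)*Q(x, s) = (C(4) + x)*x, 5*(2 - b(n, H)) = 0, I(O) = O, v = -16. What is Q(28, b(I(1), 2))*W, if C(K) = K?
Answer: 16128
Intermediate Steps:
b(n, H) = 2 (b(n, H) = 2 - ⅕*0 = 2 + 0 = 2)
Q(x, s) = 3*x*(4 + x)/4 (Q(x, s) = 3*((4 + x)*x)/4 = 3*(x*(4 + x))/4 = 3*x*(4 + x)/4)
W = 24 (W = 4 + (-16 - 1*(-36)) = 4 + (-16 + 36) = 4 + 20 = 24)
Q(28, b(I(1), 2))*W = ((¾)*28*(4 + 28))*24 = ((¾)*28*32)*24 = 672*24 = 16128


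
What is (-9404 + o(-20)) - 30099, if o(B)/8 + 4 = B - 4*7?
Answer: -39919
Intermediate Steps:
o(B) = -256 + 8*B (o(B) = -32 + 8*(B - 4*7) = -32 + 8*(B - 28) = -32 + 8*(-28 + B) = -32 + (-224 + 8*B) = -256 + 8*B)
(-9404 + o(-20)) - 30099 = (-9404 + (-256 + 8*(-20))) - 30099 = (-9404 + (-256 - 160)) - 30099 = (-9404 - 416) - 30099 = -9820 - 30099 = -39919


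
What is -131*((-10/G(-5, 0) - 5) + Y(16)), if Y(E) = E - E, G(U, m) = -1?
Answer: -655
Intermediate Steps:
Y(E) = 0
-131*((-10/G(-5, 0) - 5) + Y(16)) = -131*((-10/(-1) - 5) + 0) = -131*((-1*(-10) - 5) + 0) = -131*((10 - 5) + 0) = -131*(5 + 0) = -131*5 = -655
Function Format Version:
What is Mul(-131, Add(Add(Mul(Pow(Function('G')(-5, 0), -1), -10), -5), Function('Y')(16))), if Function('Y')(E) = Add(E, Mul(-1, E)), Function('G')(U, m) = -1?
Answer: -655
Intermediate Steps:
Function('Y')(E) = 0
Mul(-131, Add(Add(Mul(Pow(Function('G')(-5, 0), -1), -10), -5), Function('Y')(16))) = Mul(-131, Add(Add(Mul(Pow(-1, -1), -10), -5), 0)) = Mul(-131, Add(Add(Mul(-1, -10), -5), 0)) = Mul(-131, Add(Add(10, -5), 0)) = Mul(-131, Add(5, 0)) = Mul(-131, 5) = -655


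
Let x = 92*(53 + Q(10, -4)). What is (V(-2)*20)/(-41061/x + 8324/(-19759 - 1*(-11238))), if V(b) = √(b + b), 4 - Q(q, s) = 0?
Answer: -595788320*I/131177279 ≈ -4.5419*I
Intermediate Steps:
Q(q, s) = 4 (Q(q, s) = 4 - 1*0 = 4 + 0 = 4)
V(b) = √2*√b (V(b) = √(2*b) = √2*√b)
x = 5244 (x = 92*(53 + 4) = 92*57 = 5244)
(V(-2)*20)/(-41061/x + 8324/(-19759 - 1*(-11238))) = ((√2*√(-2))*20)/(-41061/5244 + 8324/(-19759 - 1*(-11238))) = ((√2*(I*√2))*20)/(-41061*1/5244 + 8324/(-19759 + 11238)) = ((2*I)*20)/(-13687/1748 + 8324/(-8521)) = (40*I)/(-13687/1748 + 8324*(-1/8521)) = (40*I)/(-13687/1748 - 8324/8521) = (40*I)/(-131177279/14894708) = (40*I)*(-14894708/131177279) = -595788320*I/131177279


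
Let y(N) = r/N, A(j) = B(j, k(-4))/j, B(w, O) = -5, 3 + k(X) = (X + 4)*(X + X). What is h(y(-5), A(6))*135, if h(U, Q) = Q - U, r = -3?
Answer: -387/2 ≈ -193.50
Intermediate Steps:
k(X) = -3 + 2*X*(4 + X) (k(X) = -3 + (X + 4)*(X + X) = -3 + (4 + X)*(2*X) = -3 + 2*X*(4 + X))
A(j) = -5/j
y(N) = -3/N
h(y(-5), A(6))*135 = (-5/6 - (-3)/(-5))*135 = (-5*⅙ - (-3)*(-1)/5)*135 = (-⅚ - 1*⅗)*135 = (-⅚ - ⅗)*135 = -43/30*135 = -387/2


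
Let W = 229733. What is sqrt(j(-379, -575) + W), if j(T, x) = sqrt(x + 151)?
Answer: sqrt(229733 + 2*I*sqrt(106)) ≈ 479.3 + 0.021*I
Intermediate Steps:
j(T, x) = sqrt(151 + x)
sqrt(j(-379, -575) + W) = sqrt(sqrt(151 - 575) + 229733) = sqrt(sqrt(-424) + 229733) = sqrt(2*I*sqrt(106) + 229733) = sqrt(229733 + 2*I*sqrt(106))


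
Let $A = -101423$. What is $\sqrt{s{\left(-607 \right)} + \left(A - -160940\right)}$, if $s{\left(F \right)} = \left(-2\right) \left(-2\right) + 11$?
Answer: $22 \sqrt{123} \approx 243.99$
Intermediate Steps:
$s{\left(F \right)} = 15$ ($s{\left(F \right)} = 4 + 11 = 15$)
$\sqrt{s{\left(-607 \right)} + \left(A - -160940\right)} = \sqrt{15 - -59517} = \sqrt{15 + \left(-101423 + 160940\right)} = \sqrt{15 + 59517} = \sqrt{59532} = 22 \sqrt{123}$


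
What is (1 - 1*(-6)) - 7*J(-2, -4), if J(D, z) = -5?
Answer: 42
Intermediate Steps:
(1 - 1*(-6)) - 7*J(-2, -4) = (1 - 1*(-6)) - 7*(-5) = (1 + 6) + 35 = 7 + 35 = 42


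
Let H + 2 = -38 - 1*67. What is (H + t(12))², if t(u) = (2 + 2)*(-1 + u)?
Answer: 3969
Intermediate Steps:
H = -107 (H = -2 + (-38 - 1*67) = -2 + (-38 - 67) = -2 - 105 = -107)
t(u) = -4 + 4*u (t(u) = 4*(-1 + u) = -4 + 4*u)
(H + t(12))² = (-107 + (-4 + 4*12))² = (-107 + (-4 + 48))² = (-107 + 44)² = (-63)² = 3969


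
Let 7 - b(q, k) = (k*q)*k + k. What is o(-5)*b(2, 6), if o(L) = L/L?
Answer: -71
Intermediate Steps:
o(L) = 1
b(q, k) = 7 - k - q*k² (b(q, k) = 7 - ((k*q)*k + k) = 7 - (q*k² + k) = 7 - (k + q*k²) = 7 + (-k - q*k²) = 7 - k - q*k²)
o(-5)*b(2, 6) = 1*(7 - 1*6 - 1*2*6²) = 1*(7 - 6 - 1*2*36) = 1*(7 - 6 - 72) = 1*(-71) = -71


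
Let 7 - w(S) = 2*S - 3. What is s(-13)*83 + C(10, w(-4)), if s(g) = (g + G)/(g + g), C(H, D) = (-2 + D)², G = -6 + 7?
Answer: 3826/13 ≈ 294.31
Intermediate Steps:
w(S) = 10 - 2*S (w(S) = 7 - (2*S - 3) = 7 - (-3 + 2*S) = 7 + (3 - 2*S) = 10 - 2*S)
G = 1
s(g) = (1 + g)/(2*g) (s(g) = (g + 1)/(g + g) = (1 + g)/((2*g)) = (1 + g)*(1/(2*g)) = (1 + g)/(2*g))
s(-13)*83 + C(10, w(-4)) = ((½)*(1 - 13)/(-13))*83 + (-2 + (10 - 2*(-4)))² = ((½)*(-1/13)*(-12))*83 + (-2 + (10 + 8))² = (6/13)*83 + (-2 + 18)² = 498/13 + 16² = 498/13 + 256 = 3826/13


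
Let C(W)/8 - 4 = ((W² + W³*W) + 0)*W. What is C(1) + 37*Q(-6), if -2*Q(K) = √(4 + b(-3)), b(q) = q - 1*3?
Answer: 48 - 37*I*√2/2 ≈ 48.0 - 26.163*I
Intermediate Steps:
b(q) = -3 + q (b(q) = q - 3 = -3 + q)
C(W) = 32 + 8*W*(W² + W⁴) (C(W) = 32 + 8*(((W² + W³*W) + 0)*W) = 32 + 8*(((W² + W⁴) + 0)*W) = 32 + 8*((W² + W⁴)*W) = 32 + 8*(W*(W² + W⁴)) = 32 + 8*W*(W² + W⁴))
Q(K) = -I*√2/2 (Q(K) = -√(4 + (-3 - 3))/2 = -√(4 - 6)/2 = -I*√2/2)
C(1) + 37*Q(-6) = (32 + 8*1³ + 8*1⁵) + 37*(-I*√2/2) = (32 + 8*1 + 8*1) - 37*I*√2/2 = (32 + 8 + 8) - 37*I*√2/2 = 48 - 37*I*√2/2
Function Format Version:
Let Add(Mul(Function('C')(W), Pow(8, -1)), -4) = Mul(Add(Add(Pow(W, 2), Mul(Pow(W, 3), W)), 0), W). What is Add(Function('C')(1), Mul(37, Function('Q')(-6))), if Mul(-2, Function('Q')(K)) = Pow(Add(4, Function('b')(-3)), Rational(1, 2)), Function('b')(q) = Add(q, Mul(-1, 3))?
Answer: Add(48, Mul(Rational(-37, 2), I, Pow(2, Rational(1, 2)))) ≈ Add(48.000, Mul(-26.163, I))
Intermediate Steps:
Function('b')(q) = Add(-3, q) (Function('b')(q) = Add(q, -3) = Add(-3, q))
Function('C')(W) = Add(32, Mul(8, W, Add(Pow(W, 2), Pow(W, 4)))) (Function('C')(W) = Add(32, Mul(8, Mul(Add(Add(Pow(W, 2), Mul(Pow(W, 3), W)), 0), W))) = Add(32, Mul(8, Mul(Add(Add(Pow(W, 2), Pow(W, 4)), 0), W))) = Add(32, Mul(8, Mul(Add(Pow(W, 2), Pow(W, 4)), W))) = Add(32, Mul(8, Mul(W, Add(Pow(W, 2), Pow(W, 4))))) = Add(32, Mul(8, W, Add(Pow(W, 2), Pow(W, 4)))))
Function('Q')(K) = Mul(Rational(-1, 2), I, Pow(2, Rational(1, 2))) (Function('Q')(K) = Mul(Rational(-1, 2), Pow(Add(4, Add(-3, -3)), Rational(1, 2))) = Mul(Rational(-1, 2), Pow(Add(4, -6), Rational(1, 2))) = Mul(Rational(-1, 2), Pow(-2, Rational(1, 2))) = Mul(Rational(-1, 2), Mul(I, Pow(2, Rational(1, 2)))) = Mul(Rational(-1, 2), I, Pow(2, Rational(1, 2))))
Add(Function('C')(1), Mul(37, Function('Q')(-6))) = Add(Add(32, Mul(8, Pow(1, 3)), Mul(8, Pow(1, 5))), Mul(37, Mul(Rational(-1, 2), I, Pow(2, Rational(1, 2))))) = Add(Add(32, Mul(8, 1), Mul(8, 1)), Mul(Rational(-37, 2), I, Pow(2, Rational(1, 2)))) = Add(Add(32, 8, 8), Mul(Rational(-37, 2), I, Pow(2, Rational(1, 2)))) = Add(48, Mul(Rational(-37, 2), I, Pow(2, Rational(1, 2))))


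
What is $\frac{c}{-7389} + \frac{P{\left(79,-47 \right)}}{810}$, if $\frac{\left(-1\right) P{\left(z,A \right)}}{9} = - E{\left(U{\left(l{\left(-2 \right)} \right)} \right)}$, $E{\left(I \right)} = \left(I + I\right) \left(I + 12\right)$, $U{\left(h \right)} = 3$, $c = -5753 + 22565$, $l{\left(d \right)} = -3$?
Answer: $- \frac{1047}{821} \approx -1.2753$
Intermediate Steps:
$c = 16812$
$E{\left(I \right)} = 2 I \left(12 + I\right)$
$P{\left(z,A \right)} = 810$ ($P{\left(z,A \right)} = - 9 \left(- 2 \cdot 3 \left(12 + 3\right)\right) = - 9 \left(- 2 \cdot 3 \cdot 15\right) = - 9 \left(\left(-1\right) 90\right) = \left(-9\right) \left(-90\right) = 810$)
$\frac{c}{-7389} + \frac{P{\left(79,-47 \right)}}{810} = \frac{16812}{-7389} + \frac{810}{810} = 16812 \left(- \frac{1}{7389}\right) + 810 \cdot \frac{1}{810} = - \frac{1868}{821} + 1 = - \frac{1047}{821}$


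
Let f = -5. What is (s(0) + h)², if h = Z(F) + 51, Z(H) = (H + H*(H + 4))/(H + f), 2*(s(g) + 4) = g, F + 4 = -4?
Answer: 344569/169 ≈ 2038.9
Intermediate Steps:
F = -8 (F = -4 - 4 = -8)
s(g) = -4 + g/2
Z(H) = (H + H*(4 + H))/(-5 + H) (Z(H) = (H + H*(H + 4))/(H - 5) = (H + H*(4 + H))/(-5 + H))
h = 639/13 (h = -8*(5 - 8)/(-5 - 8) + 51 = -8*(-3)/(-13) + 51 = -8*(-1/13)*(-3) + 51 = -24/13 + 51 = 639/13 ≈ 49.154)
(s(0) + h)² = ((-4 + (½)*0) + 639/13)² = ((-4 + 0) + 639/13)² = (-4 + 639/13)² = (587/13)² = 344569/169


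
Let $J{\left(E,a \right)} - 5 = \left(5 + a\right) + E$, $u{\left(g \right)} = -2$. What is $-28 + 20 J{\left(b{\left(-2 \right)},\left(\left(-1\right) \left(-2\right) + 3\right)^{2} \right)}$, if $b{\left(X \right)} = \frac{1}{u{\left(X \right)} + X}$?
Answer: $667$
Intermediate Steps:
$b{\left(X \right)} = \frac{1}{-2 + X}$
$J{\left(E,a \right)} = 10 + E + a$ ($J{\left(E,a \right)} = 5 + \left(\left(5 + a\right) + E\right) = 5 + \left(5 + E + a\right) = 10 + E + a$)
$-28 + 20 J{\left(b{\left(-2 \right)},\left(\left(-1\right) \left(-2\right) + 3\right)^{2} \right)} = -28 + 20 \left(10 + \frac{1}{-2 - 2} + \left(\left(-1\right) \left(-2\right) + 3\right)^{2}\right) = -28 + 20 \left(10 + \frac{1}{-4} + \left(2 + 3\right)^{2}\right) = -28 + 20 \left(10 - \frac{1}{4} + 5^{2}\right) = -28 + 20 \left(10 - \frac{1}{4} + 25\right) = -28 + 20 \cdot \frac{139}{4} = -28 + 695 = 667$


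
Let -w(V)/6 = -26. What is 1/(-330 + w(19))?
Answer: -1/174 ≈ -0.0057471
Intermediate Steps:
w(V) = 156 (w(V) = -6*(-26) = 156)
1/(-330 + w(19)) = 1/(-330 + 156) = 1/(-174) = -1/174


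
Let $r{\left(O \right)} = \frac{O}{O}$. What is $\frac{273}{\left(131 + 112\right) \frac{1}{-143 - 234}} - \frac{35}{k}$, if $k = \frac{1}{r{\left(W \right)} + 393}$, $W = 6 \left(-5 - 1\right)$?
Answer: $- \frac{1151297}{81} \approx -14214.0$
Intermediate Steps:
$W = -36$ ($W = 6 \left(-6\right) = -36$)
$r{\left(O \right)} = 1$
$k = \frac{1}{394}$ ($k = \frac{1}{1 + 393} = \frac{1}{394} \approx 0.0025381$)
$\frac{273}{\left(131 + 112\right) \frac{1}{-143 - 234}} - \frac{35}{k} = \frac{273}{\left(131 + 112\right) \frac{1}{-143 - 234}} - 35 \frac{1}{\frac{1}{394}} = \frac{273}{243 \frac{1}{-377}} - 13790 = \frac{273}{243 \left(- \frac{1}{377}\right)} - 13790 = \frac{273}{- \frac{243}{377}} - 13790 = 273 \left(- \frac{377}{243}\right) - 13790 = - \frac{34307}{81} - 13790 = - \frac{1151297}{81}$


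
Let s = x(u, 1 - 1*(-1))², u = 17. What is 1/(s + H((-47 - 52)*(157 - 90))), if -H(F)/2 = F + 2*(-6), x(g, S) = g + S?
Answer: 1/13651 ≈ 7.3255e-5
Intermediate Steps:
x(g, S) = S + g
s = 361 (s = ((1 - 1*(-1)) + 17)² = ((1 + 1) + 17)² = (2 + 17)² = 19² = 361)
H(F) = 24 - 2*F (H(F) = -2*(F + 2*(-6)) = -2*(F - 12) = -2*(-12 + F) = 24 - 2*F)
1/(s + H((-47 - 52)*(157 - 90))) = 1/(361 + (24 - 2*(-47 - 52)*(157 - 90))) = 1/(361 + (24 - (-198)*67)) = 1/(361 + (24 - 2*(-6633))) = 1/(361 + (24 + 13266)) = 1/(361 + 13290) = 1/13651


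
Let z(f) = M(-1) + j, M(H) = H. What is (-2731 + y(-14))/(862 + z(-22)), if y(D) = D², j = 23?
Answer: -195/68 ≈ -2.8676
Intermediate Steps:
z(f) = 22 (z(f) = -1 + 23 = 22)
(-2731 + y(-14))/(862 + z(-22)) = (-2731 + (-14)²)/(862 + 22) = (-2731 + 196)/884 = -2535*1/884 = -195/68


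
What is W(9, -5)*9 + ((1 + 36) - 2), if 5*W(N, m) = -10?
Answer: 17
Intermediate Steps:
W(N, m) = -2 (W(N, m) = (⅕)*(-10) = -2)
W(9, -5)*9 + ((1 + 36) - 2) = -2*9 + ((1 + 36) - 2) = -18 + (37 - 2) = -18 + 35 = 17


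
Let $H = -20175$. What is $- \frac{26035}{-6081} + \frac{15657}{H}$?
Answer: $\frac{143348636}{40894725} \approx 3.5053$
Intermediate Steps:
$- \frac{26035}{-6081} + \frac{15657}{H} = - \frac{26035}{-6081} + \frac{15657}{-20175} = \left(-26035\right) \left(- \frac{1}{6081}\right) + 15657 \left(- \frac{1}{20175}\right) = \frac{26035}{6081} - \frac{5219}{6725} = \frac{143348636}{40894725}$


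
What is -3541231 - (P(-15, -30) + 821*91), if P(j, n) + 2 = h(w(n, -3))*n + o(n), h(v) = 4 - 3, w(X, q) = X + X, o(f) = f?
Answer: -3615880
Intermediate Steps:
w(X, q) = 2*X
h(v) = 1
P(j, n) = -2 + 2*n (P(j, n) = -2 + (1*n + n) = -2 + (n + n) = -2 + 2*n)
-3541231 - (P(-15, -30) + 821*91) = -3541231 - ((-2 + 2*(-30)) + 821*91) = -3541231 - ((-2 - 60) + 74711) = -3541231 - (-62 + 74711) = -3541231 - 1*74649 = -3541231 - 74649 = -3615880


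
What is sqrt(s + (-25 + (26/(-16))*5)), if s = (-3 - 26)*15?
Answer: I*sqrt(7490)/4 ≈ 21.636*I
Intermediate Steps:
s = -435 (s = -29*15 = -435)
sqrt(s + (-25 + (26/(-16))*5)) = sqrt(-435 + (-25 + (26/(-16))*5)) = sqrt(-435 + (-25 + (26*(-1/16))*5)) = sqrt(-435 + (-25 - 13/8*5)) = sqrt(-435 + (-25 - 65/8)) = sqrt(-435 - 265/8) = sqrt(-3745/8) = I*sqrt(7490)/4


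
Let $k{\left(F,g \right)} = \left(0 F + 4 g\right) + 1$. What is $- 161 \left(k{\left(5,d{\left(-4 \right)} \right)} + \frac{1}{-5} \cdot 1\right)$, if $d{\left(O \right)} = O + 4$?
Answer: $- \frac{644}{5} \approx -128.8$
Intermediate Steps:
$d{\left(O \right)} = 4 + O$
$k{\left(F,g \right)} = 1 + 4 g$ ($k{\left(F,g \right)} = \left(0 + 4 g\right) + 1 = 4 g + 1 = 1 + 4 g$)
$- 161 \left(k{\left(5,d{\left(-4 \right)} \right)} + \frac{1}{-5} \cdot 1\right) = - 161 \left(\left(1 + 4 \left(4 - 4\right)\right) + \frac{1}{-5} \cdot 1\right) = - 161 \left(\left(1 + 4 \cdot 0\right) - \frac{1}{5}\right) = - 161 \left(\left(1 + 0\right) - \frac{1}{5}\right) = - 161 \left(1 - \frac{1}{5}\right) = \left(-161\right) \frac{4}{5} = - \frac{644}{5}$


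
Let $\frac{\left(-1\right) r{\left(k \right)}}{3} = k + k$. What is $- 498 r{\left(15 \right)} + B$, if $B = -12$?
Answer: $44808$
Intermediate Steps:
$r{\left(k \right)} = - 6 k$ ($r{\left(k \right)} = - 3 \left(k + k\right) = - 3 \cdot 2 k = - 6 k$)
$- 498 r{\left(15 \right)} + B = - 498 \left(\left(-6\right) 15\right) - 12 = \left(-498\right) \left(-90\right) - 12 = 44820 - 12 = 44808$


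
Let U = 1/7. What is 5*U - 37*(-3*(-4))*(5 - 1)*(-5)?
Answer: 62165/7 ≈ 8880.7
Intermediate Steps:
U = 1/7 ≈ 0.14286
5*U - 37*(-3*(-4))*(5 - 1)*(-5) = 5*(1/7) - 37*(-3*(-4))*(5 - 1)*(-5) = 5/7 - 444*4*(-5) = 5/7 - 444*(-20) = 5/7 - 37*(-240) = 5/7 + 8880 = 62165/7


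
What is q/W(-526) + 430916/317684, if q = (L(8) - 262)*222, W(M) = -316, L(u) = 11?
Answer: 2229769663/12548518 ≈ 177.69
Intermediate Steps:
q = -55722 (q = (11 - 262)*222 = -251*222 = -55722)
q/W(-526) + 430916/317684 = -55722/(-316) + 430916/317684 = -55722*(-1/316) + 430916*(1/317684) = 27861/158 + 107729/79421 = 2229769663/12548518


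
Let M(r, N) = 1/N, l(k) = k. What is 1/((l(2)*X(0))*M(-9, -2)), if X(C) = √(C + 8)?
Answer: -√2/4 ≈ -0.35355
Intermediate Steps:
X(C) = √(8 + C)
1/((l(2)*X(0))*M(-9, -2)) = 1/((2*√(8 + 0))/(-2)) = 1/((2*√8)*(-½)) = 1/((2*(2*√2))*(-½)) = 1/((4*√2)*(-½)) = 1/(-2*√2) = -√2/4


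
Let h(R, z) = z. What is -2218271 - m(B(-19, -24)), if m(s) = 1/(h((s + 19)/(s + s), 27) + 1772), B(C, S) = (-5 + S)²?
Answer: -3990669530/1799 ≈ -2.2183e+6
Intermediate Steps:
m(s) = 1/1799 (m(s) = 1/(27 + 1772) = 1/1799)
-2218271 - m(B(-19, -24)) = -2218271 - 1*1/1799 = -2218271 - 1/1799 = -3990669530/1799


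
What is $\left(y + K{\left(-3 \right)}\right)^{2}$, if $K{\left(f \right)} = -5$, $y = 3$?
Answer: $4$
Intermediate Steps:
$\left(y + K{\left(-3 \right)}\right)^{2} = \left(3 - 5\right)^{2} = \left(-2\right)^{2} = 4$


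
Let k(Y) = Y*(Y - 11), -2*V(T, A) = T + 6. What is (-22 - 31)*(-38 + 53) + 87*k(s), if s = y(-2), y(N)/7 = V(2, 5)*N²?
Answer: 1197717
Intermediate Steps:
V(T, A) = -3 - T/2 (V(T, A) = -(T + 6)/2 = -(6 + T)/2 = -3 - T/2)
y(N) = -28*N² (y(N) = 7*((-3 - ½*2)*N²) = 7*((-3 - 1)*N²) = 7*(-4*N²) = -28*N²)
s = -112 (s = -28*(-2)² = -28*4 = -112)
k(Y) = Y*(-11 + Y)
(-22 - 31)*(-38 + 53) + 87*k(s) = (-22 - 31)*(-38 + 53) + 87*(-112*(-11 - 112)) = -53*15 + 87*(-112*(-123)) = -795 + 87*13776 = -795 + 1198512 = 1197717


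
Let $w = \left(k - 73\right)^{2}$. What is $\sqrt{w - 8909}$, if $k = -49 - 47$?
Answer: $34 \sqrt{17} \approx 140.19$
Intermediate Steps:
$k = -96$ ($k = -49 - 47 = -96$)
$w = 28561$ ($w = \left(-96 - 73\right)^{2} = \left(-169\right)^{2} = 28561$)
$\sqrt{w - 8909} = \sqrt{28561 - 8909} = \sqrt{19652} = 34 \sqrt{17}$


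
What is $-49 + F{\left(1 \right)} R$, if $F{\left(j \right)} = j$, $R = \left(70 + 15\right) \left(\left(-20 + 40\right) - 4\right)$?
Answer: $1311$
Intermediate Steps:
$R = 1360$ ($R = 85 \left(20 - 4\right) = 85 \cdot 16 = 1360$)
$-49 + F{\left(1 \right)} R = -49 + 1 \cdot 1360 = -49 + 1360 = 1311$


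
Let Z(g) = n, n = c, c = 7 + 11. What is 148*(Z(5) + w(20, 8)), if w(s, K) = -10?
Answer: 1184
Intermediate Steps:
c = 18
n = 18
Z(g) = 18
148*(Z(5) + w(20, 8)) = 148*(18 - 10) = 148*8 = 1184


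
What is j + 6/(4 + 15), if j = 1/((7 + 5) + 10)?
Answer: 151/418 ≈ 0.36124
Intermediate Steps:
j = 1/22 (j = 1/(12 + 10) = 1/22 ≈ 0.045455)
j + 6/(4 + 15) = 1/22 + 6/(4 + 15) = 1/22 + 6/19 = 151/418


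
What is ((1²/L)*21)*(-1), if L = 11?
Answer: -21/11 ≈ -1.9091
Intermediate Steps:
((1²/L)*21)*(-1) = ((1²/11)*21)*(-1) = ((1*(1/11))*21)*(-1) = ((1/11)*21)*(-1) = (21/11)*(-1) = -21/11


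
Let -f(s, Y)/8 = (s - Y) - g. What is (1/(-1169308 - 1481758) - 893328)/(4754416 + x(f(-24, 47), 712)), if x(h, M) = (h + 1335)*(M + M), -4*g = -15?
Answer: -2368271487649/19901573670528 ≈ -0.11900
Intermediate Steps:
g = 15/4 (g = -¼*(-15) = 15/4 ≈ 3.7500)
f(s, Y) = 30 - 8*s + 8*Y (f(s, Y) = -8*((s - Y) - 1*15/4) = -8*((s - Y) - 15/4) = -8*(-15/4 + s - Y) = 30 - 8*s + 8*Y)
x(h, M) = 2*M*(1335 + h) (x(h, M) = (1335 + h)*(2*M) = 2*M*(1335 + h))
(1/(-1169308 - 1481758) - 893328)/(4754416 + x(f(-24, 47), 712)) = (1/(-1169308 - 1481758) - 893328)/(4754416 + 2*712*(1335 + (30 - 8*(-24) + 8*47))) = (1/(-2651066) - 893328)/(4754416 + 2*712*(1335 + (30 + 192 + 376))) = (-1/2651066 - 893328)/(4754416 + 2*712*(1335 + 598)) = -2368271487649/(2651066*(4754416 + 2*712*1933)) = -2368271487649/(2651066*(4754416 + 2752592)) = -2368271487649/2651066/7507008 = -2368271487649/2651066*1/7507008 = -2368271487649/19901573670528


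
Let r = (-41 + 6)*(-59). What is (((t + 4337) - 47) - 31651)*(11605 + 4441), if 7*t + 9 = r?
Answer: -3040251666/7 ≈ -4.3432e+8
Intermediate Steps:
r = 2065 (r = -35*(-59) = 2065)
t = 2056/7 (t = -9/7 + (⅐)*2065 = -9/7 + 295 = 2056/7 ≈ 293.71)
(((t + 4337) - 47) - 31651)*(11605 + 4441) = (((2056/7 + 4337) - 47) - 31651)*(11605 + 4441) = ((32415/7 - 47) - 31651)*16046 = (32086/7 - 31651)*16046 = -189471/7*16046 = -3040251666/7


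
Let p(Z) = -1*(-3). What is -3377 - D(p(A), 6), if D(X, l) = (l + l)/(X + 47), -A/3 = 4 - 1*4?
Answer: -84431/25 ≈ -3377.2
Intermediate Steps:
A = 0 (A = -3*(4 - 1*4) = -3*(4 - 4) = -3*0 = 0)
p(Z) = 3
D(X, l) = 2*l/(47 + X) (D(X, l) = (2*l)/(47 + X) = 2*l/(47 + X))
-3377 - D(p(A), 6) = -3377 - 2*6/(47 + 3) = -3377 - 2*6/50 = -3377 - 1*6/25 = -3377 - 6/25 = -84431/25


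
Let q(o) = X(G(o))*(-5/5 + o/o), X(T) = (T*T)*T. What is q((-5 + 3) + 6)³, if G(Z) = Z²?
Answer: 0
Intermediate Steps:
X(T) = T³ (X(T) = T²*T = T³)
q(o) = 0 (q(o) = (o²)³*(-5/5 + o/o) = o⁶*(-5*⅕ + 1) = o⁶*(-1 + 1) = o⁶*0 = 0)
q((-5 + 3) + 6)³ = 0³ = 0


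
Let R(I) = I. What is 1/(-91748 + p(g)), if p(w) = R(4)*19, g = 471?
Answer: -1/91672 ≈ -1.0908e-5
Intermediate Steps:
p(w) = 76 (p(w) = 4*19 = 76)
1/(-91748 + p(g)) = 1/(-91748 + 76) = 1/(-91672) = -1/91672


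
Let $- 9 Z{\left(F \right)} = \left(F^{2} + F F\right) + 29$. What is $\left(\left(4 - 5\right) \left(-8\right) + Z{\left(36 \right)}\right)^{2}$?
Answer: $\frac{6497401}{81} \approx 80215.0$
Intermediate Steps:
$Z{\left(F \right)} = - \frac{29}{9} - \frac{2 F^{2}}{9}$ ($Z{\left(F \right)} = - \frac{\left(F^{2} + F F\right) + 29}{9} = - \frac{\left(F^{2} + F^{2}\right) + 29}{9} = - \frac{2 F^{2} + 29}{9} = - \frac{29 + 2 F^{2}}{9} = - \frac{29}{9} - \frac{2 F^{2}}{9}$)
$\left(\left(4 - 5\right) \left(-8\right) + Z{\left(36 \right)}\right)^{2} = \left(\left(4 - 5\right) \left(-8\right) - \left(\frac{29}{9} + \frac{2 \cdot 36^{2}}{9}\right)\right)^{2} = \left(\left(-1\right) \left(-8\right) - \frac{2621}{9}\right)^{2} = \left(8 - \frac{2621}{9}\right)^{2} = \left(- \frac{2549}{9}\right)^{2} = \frac{6497401}{81}$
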